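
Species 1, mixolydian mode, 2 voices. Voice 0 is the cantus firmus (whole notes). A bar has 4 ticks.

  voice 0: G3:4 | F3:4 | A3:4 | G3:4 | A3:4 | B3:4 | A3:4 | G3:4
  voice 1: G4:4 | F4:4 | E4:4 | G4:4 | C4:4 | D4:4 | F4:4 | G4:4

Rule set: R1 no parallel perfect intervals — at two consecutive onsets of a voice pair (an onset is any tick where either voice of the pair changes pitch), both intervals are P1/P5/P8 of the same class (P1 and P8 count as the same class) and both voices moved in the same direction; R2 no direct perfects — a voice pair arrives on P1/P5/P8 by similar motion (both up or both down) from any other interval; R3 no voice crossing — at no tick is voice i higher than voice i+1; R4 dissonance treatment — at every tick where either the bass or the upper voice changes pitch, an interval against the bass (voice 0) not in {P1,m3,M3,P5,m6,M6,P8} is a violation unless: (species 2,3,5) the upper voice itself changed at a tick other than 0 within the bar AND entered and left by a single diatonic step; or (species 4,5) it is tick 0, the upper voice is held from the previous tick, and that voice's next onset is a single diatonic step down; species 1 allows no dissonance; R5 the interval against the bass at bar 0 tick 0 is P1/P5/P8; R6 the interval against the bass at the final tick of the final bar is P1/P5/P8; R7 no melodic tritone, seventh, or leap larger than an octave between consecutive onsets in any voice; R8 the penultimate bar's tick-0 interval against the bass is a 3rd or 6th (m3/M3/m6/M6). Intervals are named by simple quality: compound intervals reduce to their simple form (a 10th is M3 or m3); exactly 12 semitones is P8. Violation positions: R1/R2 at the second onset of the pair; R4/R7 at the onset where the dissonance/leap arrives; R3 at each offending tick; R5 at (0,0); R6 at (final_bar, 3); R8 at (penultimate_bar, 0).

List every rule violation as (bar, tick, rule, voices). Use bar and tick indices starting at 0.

(1, 0, R1, (0, 1))

bar 0: v0=G3 v1=G4 downbeat P8
bar 1: v0=F3 v1=F4 downbeat P8
bar 2: v0=A3 v1=E4 downbeat P5
bar 3: v0=G3 v1=G4 downbeat P8
bar 4: v0=A3 v1=C4 downbeat m3
bar 5: v0=B3 v1=D4 downbeat m3
bar 6: v0=A3 v1=F4 downbeat m6
bar 7: v0=G3 v1=G4 downbeat P8
  -> R1 @ bar 1 tick 0 v(0, 1): G3/G4 P8 -> F3/F4 P8 similar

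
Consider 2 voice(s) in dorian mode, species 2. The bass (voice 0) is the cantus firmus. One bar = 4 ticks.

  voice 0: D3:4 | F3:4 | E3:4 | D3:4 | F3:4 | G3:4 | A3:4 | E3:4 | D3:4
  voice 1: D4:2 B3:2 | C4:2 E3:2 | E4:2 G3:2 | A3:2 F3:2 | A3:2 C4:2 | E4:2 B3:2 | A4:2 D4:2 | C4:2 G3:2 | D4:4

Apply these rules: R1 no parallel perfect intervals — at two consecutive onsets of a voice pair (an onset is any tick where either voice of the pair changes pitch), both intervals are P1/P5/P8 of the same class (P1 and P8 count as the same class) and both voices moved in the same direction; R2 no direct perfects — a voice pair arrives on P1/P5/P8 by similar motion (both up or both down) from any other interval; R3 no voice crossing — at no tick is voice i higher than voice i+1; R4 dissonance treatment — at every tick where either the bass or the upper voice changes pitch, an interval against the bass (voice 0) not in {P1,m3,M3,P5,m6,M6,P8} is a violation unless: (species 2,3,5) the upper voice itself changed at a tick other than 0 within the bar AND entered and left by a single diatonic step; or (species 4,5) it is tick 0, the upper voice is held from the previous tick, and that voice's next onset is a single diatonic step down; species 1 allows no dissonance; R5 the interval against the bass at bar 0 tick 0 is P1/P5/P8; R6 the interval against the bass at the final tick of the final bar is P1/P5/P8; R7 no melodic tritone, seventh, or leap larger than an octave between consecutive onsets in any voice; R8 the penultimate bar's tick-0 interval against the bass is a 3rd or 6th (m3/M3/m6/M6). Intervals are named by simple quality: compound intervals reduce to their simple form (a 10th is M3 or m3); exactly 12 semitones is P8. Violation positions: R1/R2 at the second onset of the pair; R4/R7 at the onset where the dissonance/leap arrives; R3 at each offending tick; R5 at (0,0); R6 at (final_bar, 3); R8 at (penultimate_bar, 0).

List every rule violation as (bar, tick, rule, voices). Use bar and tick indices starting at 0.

(1, 0, R2, (0, 1))
(1, 2, R3, (0, 1))
(1, 2, R4, (0, 1))
(1, 3, R3, (0, 1))
(6, 0, R2, (0, 1))
(6, 0, R7, (1,))
(6, 2, R4, (0, 1))

bar 0: v0=D3 v1=D4 downbeat P8
bar 1: v0=F3 v1=C4 downbeat P5
bar 2: v0=E3 v1=E4 downbeat P8
bar 3: v0=D3 v1=A3 downbeat P5
bar 4: v0=F3 v1=A3 downbeat M3
bar 5: v0=G3 v1=E4 downbeat M6
bar 6: v0=A3 v1=A4 downbeat P8
bar 7: v0=E3 v1=C4 downbeat m6
bar 8: v0=D3 v1=D4 downbeat P8
  -> R2 @ bar 1 tick 0 v(0, 1): D3/B3 M6 -> F3/C4 P5 similar
  -> R3 @ bar 1 tick 2 v(0, 1): F3 above E3
  -> R4 @ bar 1 tick 2 v(0, 1): F3/E3 m2 untreated
  -> R3 @ bar 1 tick 3 v(0, 1): F3 above E3
  -> R2 @ bar 6 tick 0 v(0, 1): G3/B3 M3 -> A3/A4 P8 similar
  -> R7 @ bar 6 tick 0 v(1,): B3->A4 leap 10st
  -> R4 @ bar 6 tick 2 v(0, 1): A3/D4 P4 untreated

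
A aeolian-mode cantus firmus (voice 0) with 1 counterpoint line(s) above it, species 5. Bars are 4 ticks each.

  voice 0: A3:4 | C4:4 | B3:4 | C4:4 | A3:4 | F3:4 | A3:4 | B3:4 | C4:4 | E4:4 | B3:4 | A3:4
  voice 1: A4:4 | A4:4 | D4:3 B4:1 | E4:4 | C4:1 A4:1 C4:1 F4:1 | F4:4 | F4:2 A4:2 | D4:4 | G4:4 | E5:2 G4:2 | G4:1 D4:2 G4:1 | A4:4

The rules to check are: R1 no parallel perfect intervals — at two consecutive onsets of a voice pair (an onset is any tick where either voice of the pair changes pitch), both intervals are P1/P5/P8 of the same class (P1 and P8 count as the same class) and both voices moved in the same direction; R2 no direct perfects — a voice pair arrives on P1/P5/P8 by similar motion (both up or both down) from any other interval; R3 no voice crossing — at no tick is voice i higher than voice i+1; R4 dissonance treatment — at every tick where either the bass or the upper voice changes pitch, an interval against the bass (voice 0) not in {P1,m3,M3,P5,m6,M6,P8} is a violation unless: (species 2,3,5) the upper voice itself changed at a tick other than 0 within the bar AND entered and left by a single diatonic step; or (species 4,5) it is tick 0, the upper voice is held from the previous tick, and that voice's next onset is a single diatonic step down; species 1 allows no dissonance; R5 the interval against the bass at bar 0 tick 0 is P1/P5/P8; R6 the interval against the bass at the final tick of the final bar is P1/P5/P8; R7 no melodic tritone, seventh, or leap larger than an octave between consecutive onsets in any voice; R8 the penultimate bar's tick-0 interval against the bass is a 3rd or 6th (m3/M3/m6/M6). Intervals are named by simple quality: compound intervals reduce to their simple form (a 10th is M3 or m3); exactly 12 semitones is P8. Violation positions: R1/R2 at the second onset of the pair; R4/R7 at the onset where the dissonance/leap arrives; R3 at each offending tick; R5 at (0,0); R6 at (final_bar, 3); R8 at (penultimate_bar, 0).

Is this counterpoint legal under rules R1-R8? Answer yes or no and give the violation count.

bar 0: v0=A3 v1=A4 (P8)
bar 1: v0=C4 v1=A4 (M6)
bar 2: v0=B3 v1=D4 (m3)
bar 3: v0=C4 v1=E4 (M3)
bar 4: v0=A3 v1=C4 (m3)
bar 5: v0=F3 v1=F4 (P8)
bar 6: v0=A3 v1=F4 (m6)
bar 7: v0=B3 v1=D4 (m3)
bar 8: v0=C4 v1=G4 (P5)
bar 9: v0=E4 v1=E5 (P8)
bar 10: v0=B3 v1=G4 (m6)
bar 11: v0=A3 v1=A4 (P8)
  R2 @ bar8.0: B3/D4 m3 -> C4/G4 P5 similar
  R2 @ bar9.0: C4/G4 P5 -> E4/E5 P8 similar

No (2 violations)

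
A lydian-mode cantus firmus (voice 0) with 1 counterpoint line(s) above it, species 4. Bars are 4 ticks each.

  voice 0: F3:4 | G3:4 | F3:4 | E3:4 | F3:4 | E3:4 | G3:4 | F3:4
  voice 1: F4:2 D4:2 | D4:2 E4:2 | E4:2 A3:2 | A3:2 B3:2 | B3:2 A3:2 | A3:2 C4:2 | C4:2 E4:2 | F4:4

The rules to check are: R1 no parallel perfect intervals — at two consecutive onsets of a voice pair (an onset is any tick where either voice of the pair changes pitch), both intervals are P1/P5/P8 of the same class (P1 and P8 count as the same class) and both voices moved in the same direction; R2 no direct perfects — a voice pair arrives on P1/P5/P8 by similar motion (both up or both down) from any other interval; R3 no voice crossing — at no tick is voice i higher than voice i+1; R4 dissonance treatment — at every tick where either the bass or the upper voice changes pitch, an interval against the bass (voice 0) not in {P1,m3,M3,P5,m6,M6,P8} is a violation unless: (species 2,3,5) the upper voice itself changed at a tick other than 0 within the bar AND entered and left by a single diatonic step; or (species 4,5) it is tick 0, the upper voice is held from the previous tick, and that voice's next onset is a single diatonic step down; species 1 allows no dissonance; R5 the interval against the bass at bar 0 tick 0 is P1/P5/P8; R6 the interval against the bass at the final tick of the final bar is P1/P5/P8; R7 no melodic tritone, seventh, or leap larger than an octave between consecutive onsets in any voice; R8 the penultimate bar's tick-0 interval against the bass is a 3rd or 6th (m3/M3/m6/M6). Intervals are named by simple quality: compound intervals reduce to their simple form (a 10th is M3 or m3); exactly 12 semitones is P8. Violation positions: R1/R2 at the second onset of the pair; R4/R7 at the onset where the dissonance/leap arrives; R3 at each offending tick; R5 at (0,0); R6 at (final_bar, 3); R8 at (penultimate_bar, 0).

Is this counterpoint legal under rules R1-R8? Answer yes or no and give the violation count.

bar 0: v0=F3 v1=F4 (P8)
bar 1: v0=G3 v1=D4 (P5)
bar 2: v0=F3 v1=E4 (M7)
bar 3: v0=E3 v1=A3 (P4)
bar 4: v0=F3 v1=B3 (TT)
bar 5: v0=E3 v1=A3 (P4)
bar 6: v0=G3 v1=C4 (P4)
bar 7: v0=F3 v1=F4 (P8)
  R4 @ bar2.0: F3/E4 M7 untreated
  R4 @ bar3.0: E3/A3 P4 untreated
  R4 @ bar5.0: E3/A3 P4 untreated
  R4 @ bar6.0: G3/C4 P4 untreated
  R8 @ bar6.0: penult P4 not 3rd/6th

No (5 violations)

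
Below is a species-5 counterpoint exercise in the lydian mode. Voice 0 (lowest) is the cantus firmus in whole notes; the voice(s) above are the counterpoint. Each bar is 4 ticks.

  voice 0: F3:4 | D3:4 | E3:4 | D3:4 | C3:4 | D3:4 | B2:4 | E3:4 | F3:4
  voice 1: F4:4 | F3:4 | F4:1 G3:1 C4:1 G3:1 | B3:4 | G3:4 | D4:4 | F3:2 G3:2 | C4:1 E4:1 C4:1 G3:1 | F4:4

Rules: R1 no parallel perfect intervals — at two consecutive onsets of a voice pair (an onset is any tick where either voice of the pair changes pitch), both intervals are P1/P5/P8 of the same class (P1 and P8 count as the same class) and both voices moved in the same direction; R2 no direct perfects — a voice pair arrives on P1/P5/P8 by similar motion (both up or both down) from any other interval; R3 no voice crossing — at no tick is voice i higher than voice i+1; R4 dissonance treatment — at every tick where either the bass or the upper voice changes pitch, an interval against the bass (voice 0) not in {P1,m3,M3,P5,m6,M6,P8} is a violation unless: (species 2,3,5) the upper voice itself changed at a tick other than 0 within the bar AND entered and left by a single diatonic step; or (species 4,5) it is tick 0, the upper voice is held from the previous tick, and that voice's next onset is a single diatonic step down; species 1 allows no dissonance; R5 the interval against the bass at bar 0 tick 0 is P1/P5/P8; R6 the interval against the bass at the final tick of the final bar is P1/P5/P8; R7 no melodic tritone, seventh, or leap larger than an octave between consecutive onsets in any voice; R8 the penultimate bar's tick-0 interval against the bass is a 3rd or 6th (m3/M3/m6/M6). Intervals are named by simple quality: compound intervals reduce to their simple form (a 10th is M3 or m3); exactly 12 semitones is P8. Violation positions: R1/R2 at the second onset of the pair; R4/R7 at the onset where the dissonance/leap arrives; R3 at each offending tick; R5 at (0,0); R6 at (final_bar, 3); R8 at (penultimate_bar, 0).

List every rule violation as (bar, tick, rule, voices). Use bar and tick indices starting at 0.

(2, 0, R4, (0, 1))
(2, 1, R7, (1,))
(4, 0, R2, (0, 1))
(5, 0, R2, (0, 1))
(6, 0, R4, (0, 1))
(8, 0, R2, (0, 1))
(8, 0, R7, (1,))

bar 0: v0=F3 v1=F4 downbeat P8
bar 1: v0=D3 v1=F3 downbeat m3
bar 2: v0=E3 v1=F4 downbeat m2
bar 3: v0=D3 v1=B3 downbeat M6
bar 4: v0=C3 v1=G3 downbeat P5
bar 5: v0=D3 v1=D4 downbeat P8
bar 6: v0=B2 v1=F3 downbeat TT
bar 7: v0=E3 v1=C4 downbeat m6
bar 8: v0=F3 v1=F4 downbeat P8
  -> R4 @ bar 2 tick 0 v(0, 1): E3/F4 m2 untreated
  -> R7 @ bar 2 tick 1 v(1,): F4->G3 leap 10st
  -> R2 @ bar 4 tick 0 v(0, 1): D3/B3 M6 -> C3/G3 P5 similar
  -> R2 @ bar 5 tick 0 v(0, 1): C3/G3 P5 -> D3/D4 P8 similar
  -> R4 @ bar 6 tick 0 v(0, 1): B2/F3 TT untreated
  -> R2 @ bar 8 tick 0 v(0, 1): E3/G3 m3 -> F3/F4 P8 similar
  -> R7 @ bar 8 tick 0 v(1,): G3->F4 leap 10st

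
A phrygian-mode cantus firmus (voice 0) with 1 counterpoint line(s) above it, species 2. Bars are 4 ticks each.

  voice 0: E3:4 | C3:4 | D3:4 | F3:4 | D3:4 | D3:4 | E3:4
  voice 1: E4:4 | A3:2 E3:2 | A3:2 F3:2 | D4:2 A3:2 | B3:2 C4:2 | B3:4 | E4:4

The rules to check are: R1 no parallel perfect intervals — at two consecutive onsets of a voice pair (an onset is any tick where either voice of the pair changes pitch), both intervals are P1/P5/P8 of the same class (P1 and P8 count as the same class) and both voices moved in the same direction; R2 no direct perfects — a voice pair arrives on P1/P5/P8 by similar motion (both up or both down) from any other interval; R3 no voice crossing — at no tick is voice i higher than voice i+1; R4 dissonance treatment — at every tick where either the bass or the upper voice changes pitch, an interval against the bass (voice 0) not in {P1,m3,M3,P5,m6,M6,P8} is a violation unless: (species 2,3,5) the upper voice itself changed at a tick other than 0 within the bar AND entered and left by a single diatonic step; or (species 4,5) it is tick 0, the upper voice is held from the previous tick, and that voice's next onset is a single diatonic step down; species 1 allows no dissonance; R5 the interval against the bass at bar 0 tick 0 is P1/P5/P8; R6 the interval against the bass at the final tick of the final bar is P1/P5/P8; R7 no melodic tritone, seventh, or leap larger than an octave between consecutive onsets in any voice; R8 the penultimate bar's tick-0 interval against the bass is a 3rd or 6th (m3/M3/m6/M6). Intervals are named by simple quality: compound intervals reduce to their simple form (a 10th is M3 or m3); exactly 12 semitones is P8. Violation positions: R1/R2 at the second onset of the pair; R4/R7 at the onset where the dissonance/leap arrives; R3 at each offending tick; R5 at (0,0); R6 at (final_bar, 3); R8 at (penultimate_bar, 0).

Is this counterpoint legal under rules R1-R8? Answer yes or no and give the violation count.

No (2 violations)

bar 0: v0=E3 v1=E4 (P8)
bar 1: v0=C3 v1=A3 (M6)
bar 2: v0=D3 v1=A3 (P5)
bar 3: v0=F3 v1=D4 (M6)
bar 4: v0=D3 v1=B3 (M6)
bar 5: v0=D3 v1=B3 (M6)
bar 6: v0=E3 v1=E4 (P8)
  R2 @ bar2.0: C3/E3 M3 -> D3/A3 P5 similar
  R2 @ bar6.0: D3/B3 M6 -> E3/E4 P8 similar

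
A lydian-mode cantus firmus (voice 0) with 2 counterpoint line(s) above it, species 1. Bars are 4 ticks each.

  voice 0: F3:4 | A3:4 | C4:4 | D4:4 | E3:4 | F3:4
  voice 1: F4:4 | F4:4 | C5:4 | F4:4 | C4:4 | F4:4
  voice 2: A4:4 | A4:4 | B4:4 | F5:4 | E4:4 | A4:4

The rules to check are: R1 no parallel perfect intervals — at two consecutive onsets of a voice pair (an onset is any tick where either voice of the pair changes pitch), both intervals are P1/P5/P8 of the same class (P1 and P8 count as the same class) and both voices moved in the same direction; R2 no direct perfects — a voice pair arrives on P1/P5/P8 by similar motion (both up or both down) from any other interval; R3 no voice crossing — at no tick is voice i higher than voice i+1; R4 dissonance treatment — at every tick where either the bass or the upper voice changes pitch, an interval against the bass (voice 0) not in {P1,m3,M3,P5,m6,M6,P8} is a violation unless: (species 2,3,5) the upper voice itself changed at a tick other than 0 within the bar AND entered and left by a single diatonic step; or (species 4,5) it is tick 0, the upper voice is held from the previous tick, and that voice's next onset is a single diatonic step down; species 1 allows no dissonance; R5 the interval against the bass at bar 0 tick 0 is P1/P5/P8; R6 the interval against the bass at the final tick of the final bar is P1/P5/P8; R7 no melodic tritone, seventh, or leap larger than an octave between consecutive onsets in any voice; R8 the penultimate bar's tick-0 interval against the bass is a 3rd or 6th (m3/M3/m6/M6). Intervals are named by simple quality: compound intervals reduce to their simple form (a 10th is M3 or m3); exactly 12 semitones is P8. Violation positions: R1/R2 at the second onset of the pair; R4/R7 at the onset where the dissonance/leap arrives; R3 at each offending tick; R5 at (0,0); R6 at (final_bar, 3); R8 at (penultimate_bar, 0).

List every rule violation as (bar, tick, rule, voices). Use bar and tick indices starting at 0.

bar 0: v0=F3 v1=F4 v2=A4 downbeat M3
bar 1: v0=A3 v1=F4 v2=A4 downbeat P8
bar 2: v0=C4 v1=C5 v2=B4 downbeat M7
bar 3: v0=D4 v1=F4 v2=F5 downbeat m3
bar 4: v0=E3 v1=C4 v2=E4 downbeat P8
bar 5: v0=F3 v1=F4 v2=A4 downbeat M3
  -> R5 @ bar 0 tick 0 v(0, 2): opens on M3
  -> R2 @ bar 2 tick 0 v(0, 1): A3/F4 m6 -> C4/C5 P8 similar
  -> R3 @ bar 2 tick 0 v(1, 2): C5 above B4
  -> R4 @ bar 2 tick 0 v(0, 2): C4/B4 M7 untreated
  -> R3 @ bar 2 tick 1 v(1, 2): C5 above B4
  -> R3 @ bar 2 tick 2 v(1, 2): C5 above B4
  -> R3 @ bar 2 tick 3 v(1, 2): C5 above B4
  -> R7 @ bar 3 tick 0 v(2,): B4->F5 leap 6st
  -> R2 @ bar 4 tick 0 v(0, 2): D4/F5 m3 -> E3/E4 P8 similar
  -> R7 @ bar 4 tick 0 v(0,): D4->E3 leap 10st
  -> R7 @ bar 4 tick 0 v(2,): F5->E4 leap 13st
  -> R8 @ bar 4 tick 0 v(0, 2): penult P8 not 3rd/6th
  -> R2 @ bar 5 tick 0 v(0, 1): E3/C4 m6 -> F3/F4 P8 similar
  -> R6 @ bar 5 tick 3 v(0, 2): closes on M3

(0, 0, R5, (0, 2))
(2, 0, R2, (0, 1))
(2, 0, R3, (1, 2))
(2, 0, R4, (0, 2))
(2, 1, R3, (1, 2))
(2, 2, R3, (1, 2))
(2, 3, R3, (1, 2))
(3, 0, R7, (2,))
(4, 0, R2, (0, 2))
(4, 0, R7, (0,))
(4, 0, R7, (2,))
(4, 0, R8, (0, 2))
(5, 0, R2, (0, 1))
(5, 3, R6, (0, 2))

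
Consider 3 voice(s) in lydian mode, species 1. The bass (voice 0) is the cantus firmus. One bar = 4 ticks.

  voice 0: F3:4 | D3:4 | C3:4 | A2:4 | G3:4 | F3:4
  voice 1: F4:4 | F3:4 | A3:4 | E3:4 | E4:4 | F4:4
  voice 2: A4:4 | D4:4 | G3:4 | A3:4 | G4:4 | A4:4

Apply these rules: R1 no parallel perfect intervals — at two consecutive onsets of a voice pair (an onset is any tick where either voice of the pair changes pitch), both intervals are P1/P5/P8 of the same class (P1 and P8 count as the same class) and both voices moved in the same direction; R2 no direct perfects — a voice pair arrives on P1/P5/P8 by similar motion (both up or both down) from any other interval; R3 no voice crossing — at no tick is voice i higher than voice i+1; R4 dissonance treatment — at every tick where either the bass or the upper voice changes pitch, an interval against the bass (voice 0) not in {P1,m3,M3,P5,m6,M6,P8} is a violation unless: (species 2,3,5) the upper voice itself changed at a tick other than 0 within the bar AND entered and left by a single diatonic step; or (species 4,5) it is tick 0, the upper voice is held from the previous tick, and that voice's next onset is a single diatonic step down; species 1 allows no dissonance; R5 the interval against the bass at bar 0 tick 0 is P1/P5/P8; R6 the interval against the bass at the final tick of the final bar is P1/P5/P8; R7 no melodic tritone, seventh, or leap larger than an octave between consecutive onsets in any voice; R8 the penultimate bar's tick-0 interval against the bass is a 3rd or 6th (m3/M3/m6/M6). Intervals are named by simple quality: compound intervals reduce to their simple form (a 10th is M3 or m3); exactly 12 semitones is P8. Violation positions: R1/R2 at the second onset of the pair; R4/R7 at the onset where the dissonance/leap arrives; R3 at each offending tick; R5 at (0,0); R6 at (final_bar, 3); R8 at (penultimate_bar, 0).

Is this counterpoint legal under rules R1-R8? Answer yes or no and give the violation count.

bar 0: v0=F3 v1=F4 v2=A4 (M3)
bar 1: v0=D3 v1=F3 v2=D4 (P8)
bar 2: v0=C3 v1=A3 v2=G3 (P5)
bar 3: v0=A2 v1=E3 v2=A3 (P8)
bar 4: v0=G3 v1=E4 v2=G4 (P8)
bar 5: v0=F3 v1=F4 v2=A4 (M3)
  R5 @ bar0.0: opens on M3
  R2 @ bar1.0: F3/A4 M3 -> D3/D4 P8 similar
  R2 @ bar2.0: D3/D4 P8 -> C3/G3 P5 similar
  R3 @ bar2.0: A3 above G3
  R3 @ bar2.1: A3 above G3
  R3 @ bar2.2: A3 above G3
  R3 @ bar2.3: A3 above G3
  R2 @ bar3.0: C3/A3 M6 -> A2/E3 P5 similar
  R1 @ bar4.0: A2/A3 P8 -> G3/G4 P8 similar
  R7 @ bar4.0: A2->G3 leap 10st
  R7 @ bar4.0: A3->G4 leap 10st
  R8 @ bar4.0: penult P8 not 3rd/6th
  R6 @ bar5.3: closes on M3

No (13 violations)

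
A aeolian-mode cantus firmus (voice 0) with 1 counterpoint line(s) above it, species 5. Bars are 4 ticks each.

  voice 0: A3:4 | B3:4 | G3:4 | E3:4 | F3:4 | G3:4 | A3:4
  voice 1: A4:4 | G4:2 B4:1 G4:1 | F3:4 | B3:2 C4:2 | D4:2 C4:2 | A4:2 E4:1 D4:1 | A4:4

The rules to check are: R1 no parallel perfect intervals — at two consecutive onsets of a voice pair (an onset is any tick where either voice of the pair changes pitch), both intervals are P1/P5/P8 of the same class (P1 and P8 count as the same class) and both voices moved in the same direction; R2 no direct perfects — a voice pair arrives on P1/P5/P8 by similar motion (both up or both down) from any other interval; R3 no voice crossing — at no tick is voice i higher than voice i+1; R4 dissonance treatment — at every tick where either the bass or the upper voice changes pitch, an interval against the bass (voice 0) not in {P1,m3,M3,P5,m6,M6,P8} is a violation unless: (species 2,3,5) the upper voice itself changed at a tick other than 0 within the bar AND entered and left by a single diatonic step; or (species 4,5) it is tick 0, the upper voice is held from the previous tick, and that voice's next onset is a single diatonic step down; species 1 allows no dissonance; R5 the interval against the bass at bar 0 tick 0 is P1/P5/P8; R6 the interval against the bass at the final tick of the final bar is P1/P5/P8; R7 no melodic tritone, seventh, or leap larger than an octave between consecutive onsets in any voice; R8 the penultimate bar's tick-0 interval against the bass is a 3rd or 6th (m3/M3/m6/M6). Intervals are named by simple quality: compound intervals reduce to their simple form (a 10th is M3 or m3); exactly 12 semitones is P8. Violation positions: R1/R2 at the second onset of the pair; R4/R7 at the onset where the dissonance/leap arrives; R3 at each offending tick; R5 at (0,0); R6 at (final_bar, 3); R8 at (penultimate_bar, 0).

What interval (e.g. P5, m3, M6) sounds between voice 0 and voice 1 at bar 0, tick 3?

voice 0=A3 voice 1=A4 -> P8

P8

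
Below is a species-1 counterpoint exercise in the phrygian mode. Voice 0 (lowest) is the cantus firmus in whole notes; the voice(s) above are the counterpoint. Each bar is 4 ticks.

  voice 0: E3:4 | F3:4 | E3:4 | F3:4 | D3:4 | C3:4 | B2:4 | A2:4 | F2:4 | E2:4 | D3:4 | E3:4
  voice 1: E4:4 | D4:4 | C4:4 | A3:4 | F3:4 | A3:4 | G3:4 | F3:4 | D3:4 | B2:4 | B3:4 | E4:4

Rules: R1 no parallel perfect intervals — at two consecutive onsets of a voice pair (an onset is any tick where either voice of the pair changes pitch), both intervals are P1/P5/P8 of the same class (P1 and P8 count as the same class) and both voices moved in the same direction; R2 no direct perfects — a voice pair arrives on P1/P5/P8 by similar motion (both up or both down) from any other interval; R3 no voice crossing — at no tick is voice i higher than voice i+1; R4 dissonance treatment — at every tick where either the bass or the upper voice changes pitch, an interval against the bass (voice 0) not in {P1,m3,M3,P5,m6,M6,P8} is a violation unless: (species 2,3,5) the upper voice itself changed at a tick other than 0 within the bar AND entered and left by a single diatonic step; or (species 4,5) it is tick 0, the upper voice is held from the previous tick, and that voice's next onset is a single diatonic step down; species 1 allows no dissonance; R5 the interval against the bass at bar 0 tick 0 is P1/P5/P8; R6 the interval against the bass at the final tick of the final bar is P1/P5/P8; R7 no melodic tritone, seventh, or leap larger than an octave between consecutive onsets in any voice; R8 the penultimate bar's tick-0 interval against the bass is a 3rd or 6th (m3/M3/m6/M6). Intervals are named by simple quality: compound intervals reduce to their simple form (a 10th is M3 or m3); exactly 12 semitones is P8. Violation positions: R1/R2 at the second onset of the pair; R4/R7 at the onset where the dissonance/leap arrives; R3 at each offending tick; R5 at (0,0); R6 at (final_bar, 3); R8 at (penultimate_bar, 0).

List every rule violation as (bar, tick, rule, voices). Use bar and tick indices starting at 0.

(9, 0, R2, (0, 1))
(10, 0, R7, (0,))
(11, 0, R2, (0, 1))

bar 0: v0=E3 v1=E4 downbeat P8
bar 1: v0=F3 v1=D4 downbeat M6
bar 2: v0=E3 v1=C4 downbeat m6
bar 3: v0=F3 v1=A3 downbeat M3
bar 4: v0=D3 v1=F3 downbeat m3
bar 5: v0=C3 v1=A3 downbeat M6
bar 6: v0=B2 v1=G3 downbeat m6
bar 7: v0=A2 v1=F3 downbeat m6
bar 8: v0=F2 v1=D3 downbeat M6
bar 9: v0=E2 v1=B2 downbeat P5
bar 10: v0=D3 v1=B3 downbeat M6
bar 11: v0=E3 v1=E4 downbeat P8
  -> R2 @ bar 9 tick 0 v(0, 1): F2/D3 M6 -> E2/B2 P5 similar
  -> R7 @ bar 10 tick 0 v(0,): E2->D3 leap 10st
  -> R2 @ bar 11 tick 0 v(0, 1): D3/B3 M6 -> E3/E4 P8 similar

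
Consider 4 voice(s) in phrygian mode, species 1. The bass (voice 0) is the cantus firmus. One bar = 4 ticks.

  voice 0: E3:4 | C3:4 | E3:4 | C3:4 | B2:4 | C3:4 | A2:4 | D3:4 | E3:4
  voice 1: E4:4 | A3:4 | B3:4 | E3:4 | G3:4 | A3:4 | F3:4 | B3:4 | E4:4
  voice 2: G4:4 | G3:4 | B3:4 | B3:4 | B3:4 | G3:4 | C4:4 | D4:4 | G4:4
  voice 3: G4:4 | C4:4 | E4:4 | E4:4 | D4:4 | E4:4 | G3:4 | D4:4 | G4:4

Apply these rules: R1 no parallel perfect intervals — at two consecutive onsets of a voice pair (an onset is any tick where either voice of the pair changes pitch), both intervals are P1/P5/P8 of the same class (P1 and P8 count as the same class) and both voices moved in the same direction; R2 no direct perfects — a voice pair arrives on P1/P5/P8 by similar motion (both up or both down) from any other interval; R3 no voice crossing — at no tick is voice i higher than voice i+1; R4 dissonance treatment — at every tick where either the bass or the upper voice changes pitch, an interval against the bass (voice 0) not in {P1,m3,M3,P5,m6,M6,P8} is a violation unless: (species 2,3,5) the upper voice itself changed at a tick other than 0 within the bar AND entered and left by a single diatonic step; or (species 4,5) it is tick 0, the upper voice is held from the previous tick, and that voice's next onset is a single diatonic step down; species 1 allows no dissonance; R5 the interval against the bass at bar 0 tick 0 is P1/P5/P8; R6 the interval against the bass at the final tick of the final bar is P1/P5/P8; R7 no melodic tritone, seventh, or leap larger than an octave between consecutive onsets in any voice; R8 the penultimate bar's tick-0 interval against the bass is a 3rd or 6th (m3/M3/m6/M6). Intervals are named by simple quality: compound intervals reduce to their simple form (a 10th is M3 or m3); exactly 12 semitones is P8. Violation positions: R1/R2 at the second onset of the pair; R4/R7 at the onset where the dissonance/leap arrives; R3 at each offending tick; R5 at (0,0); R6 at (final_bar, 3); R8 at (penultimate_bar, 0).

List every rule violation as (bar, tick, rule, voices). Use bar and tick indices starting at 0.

(0, 0, R5, (0, 2))
(0, 0, R5, (0, 3))
(1, 0, R2, (0, 2))
(1, 0, R2, (0, 3))
(1, 0, R3, (1, 2))
(1, 1, R3, (1, 2))
(1, 2, R3, (1, 2))
(1, 3, R3, (1, 2))
(2, 0, R1, (0, 2))
(2, 0, R1, (0, 3))
(2, 0, R2, (0, 1))
(2, 0, R2, (1, 2))
(3, 0, R4, (0, 2))
(5, 0, R1, (1, 3))
(5, 0, R3, (1, 2))
(5, 1, R3, (1, 2))
(5, 2, R3, (1, 2))
(5, 3, R3, (1, 2))
(6, 0, R3, (2, 3))
(6, 0, R4, (0, 3))
(6, 1, R3, (2, 3))
(6, 2, R3, (2, 3))
(6, 3, R3, (2, 3))
(7, 0, R2, (0, 2))
(7, 0, R2, (0, 3))
(7, 0, R2, (2, 3))
(7, 0, R7, (1,))
(7, 0, R8, (0, 2))
(7, 0, R8, (0, 3))
(8, 0, R1, (2, 3))
(8, 0, R2, (0, 1))
(8, 3, R6, (0, 2))
(8, 3, R6, (0, 3))

bar 0: v0=E3 v1=E4 v2=G4 v3=G4 downbeat m3
bar 1: v0=C3 v1=A3 v2=G3 v3=C4 downbeat P8
bar 2: v0=E3 v1=B3 v2=B3 v3=E4 downbeat P8
bar 3: v0=C3 v1=E3 v2=B3 v3=E4 downbeat M3
bar 4: v0=B2 v1=G3 v2=B3 v3=D4 downbeat m3
bar 5: v0=C3 v1=A3 v2=G3 v3=E4 downbeat M3
bar 6: v0=A2 v1=F3 v2=C4 v3=G3 downbeat m7
bar 7: v0=D3 v1=B3 v2=D4 v3=D4 downbeat P8
bar 8: v0=E3 v1=E4 v2=G4 v3=G4 downbeat m3
  -> R5 @ bar 0 tick 0 v(0, 2): opens on m3
  -> R5 @ bar 0 tick 0 v(0, 3): opens on m3
  -> R2 @ bar 1 tick 0 v(0, 2): E3/G4 m3 -> C3/G3 P5 similar
  -> R2 @ bar 1 tick 0 v(0, 3): E3/G4 m3 -> C3/C4 P8 similar
  -> R3 @ bar 1 tick 0 v(1, 2): A3 above G3
  -> R3 @ bar 1 tick 1 v(1, 2): A3 above G3
  -> R3 @ bar 1 tick 2 v(1, 2): A3 above G3
  -> R3 @ bar 1 tick 3 v(1, 2): A3 above G3
  -> R1 @ bar 2 tick 0 v(0, 2): C3/G3 P5 -> E3/B3 P5 similar
  -> R1 @ bar 2 tick 0 v(0, 3): C3/C4 P8 -> E3/E4 P8 similar
  -> R2 @ bar 2 tick 0 v(0, 1): C3/A3 M6 -> E3/B3 P5 similar
  -> R2 @ bar 2 tick 0 v(1, 2): A3/G3 M2 -> B3/B3 P1 similar
  -> R4 @ bar 3 tick 0 v(0, 2): C3/B3 M7 untreated
  -> R1 @ bar 5 tick 0 v(1, 3): G3/D4 P5 -> A3/E4 P5 similar
  -> R3 @ bar 5 tick 0 v(1, 2): A3 above G3
  -> R3 @ bar 5 tick 1 v(1, 2): A3 above G3
  -> R3 @ bar 5 tick 2 v(1, 2): A3 above G3
  -> R3 @ bar 5 tick 3 v(1, 2): A3 above G3
  -> R3 @ bar 6 tick 0 v(2, 3): C4 above G3
  -> R4 @ bar 6 tick 0 v(0, 3): A2/G3 m7 untreated
  -> R3 @ bar 6 tick 1 v(2, 3): C4 above G3
  -> R3 @ bar 6 tick 2 v(2, 3): C4 above G3
  -> R3 @ bar 6 tick 3 v(2, 3): C4 above G3
  -> R2 @ bar 7 tick 0 v(0, 2): A2/C4 m3 -> D3/D4 P8 similar
  -> R2 @ bar 7 tick 0 v(0, 3): A2/G3 m7 -> D3/D4 P8 similar
  -> R2 @ bar 7 tick 0 v(2, 3): C4/G3 P4 -> D4/D4 P1 similar
  -> R7 @ bar 7 tick 0 v(1,): F3->B3 leap 6st
  -> R8 @ bar 7 tick 0 v(0, 2): penult P8 not 3rd/6th
  -> R8 @ bar 7 tick 0 v(0, 3): penult P8 not 3rd/6th
  -> R1 @ bar 8 tick 0 v(2, 3): D4/D4 P1 -> G4/G4 P1 similar
  -> R2 @ bar 8 tick 0 v(0, 1): D3/B3 M6 -> E3/E4 P8 similar
  -> R6 @ bar 8 tick 3 v(0, 2): closes on m3
  -> R6 @ bar 8 tick 3 v(0, 3): closes on m3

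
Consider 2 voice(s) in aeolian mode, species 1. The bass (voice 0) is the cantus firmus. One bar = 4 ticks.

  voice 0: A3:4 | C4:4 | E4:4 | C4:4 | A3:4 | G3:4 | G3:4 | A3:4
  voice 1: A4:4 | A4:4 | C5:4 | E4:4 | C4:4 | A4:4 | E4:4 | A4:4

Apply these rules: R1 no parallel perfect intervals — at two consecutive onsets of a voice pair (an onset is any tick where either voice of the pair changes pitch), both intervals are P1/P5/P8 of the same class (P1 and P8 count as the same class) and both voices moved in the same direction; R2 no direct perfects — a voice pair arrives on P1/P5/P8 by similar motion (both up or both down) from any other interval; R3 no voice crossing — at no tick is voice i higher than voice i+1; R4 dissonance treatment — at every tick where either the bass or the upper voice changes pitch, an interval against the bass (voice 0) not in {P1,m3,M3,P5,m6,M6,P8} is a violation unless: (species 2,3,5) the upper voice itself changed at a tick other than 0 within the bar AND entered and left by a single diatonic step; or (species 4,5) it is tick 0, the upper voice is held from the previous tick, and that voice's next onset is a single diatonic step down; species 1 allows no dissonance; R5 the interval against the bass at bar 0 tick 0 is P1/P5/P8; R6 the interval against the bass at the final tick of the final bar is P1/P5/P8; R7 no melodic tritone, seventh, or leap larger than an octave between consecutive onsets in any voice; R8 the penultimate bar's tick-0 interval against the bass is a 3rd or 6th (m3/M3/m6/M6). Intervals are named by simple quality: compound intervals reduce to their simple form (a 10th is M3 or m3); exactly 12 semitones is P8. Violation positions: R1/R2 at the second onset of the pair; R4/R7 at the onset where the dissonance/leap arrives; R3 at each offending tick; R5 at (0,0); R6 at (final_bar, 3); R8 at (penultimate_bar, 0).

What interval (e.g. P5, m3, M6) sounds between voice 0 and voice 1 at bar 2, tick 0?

voice 0=E4 voice 1=C5 -> m6

m6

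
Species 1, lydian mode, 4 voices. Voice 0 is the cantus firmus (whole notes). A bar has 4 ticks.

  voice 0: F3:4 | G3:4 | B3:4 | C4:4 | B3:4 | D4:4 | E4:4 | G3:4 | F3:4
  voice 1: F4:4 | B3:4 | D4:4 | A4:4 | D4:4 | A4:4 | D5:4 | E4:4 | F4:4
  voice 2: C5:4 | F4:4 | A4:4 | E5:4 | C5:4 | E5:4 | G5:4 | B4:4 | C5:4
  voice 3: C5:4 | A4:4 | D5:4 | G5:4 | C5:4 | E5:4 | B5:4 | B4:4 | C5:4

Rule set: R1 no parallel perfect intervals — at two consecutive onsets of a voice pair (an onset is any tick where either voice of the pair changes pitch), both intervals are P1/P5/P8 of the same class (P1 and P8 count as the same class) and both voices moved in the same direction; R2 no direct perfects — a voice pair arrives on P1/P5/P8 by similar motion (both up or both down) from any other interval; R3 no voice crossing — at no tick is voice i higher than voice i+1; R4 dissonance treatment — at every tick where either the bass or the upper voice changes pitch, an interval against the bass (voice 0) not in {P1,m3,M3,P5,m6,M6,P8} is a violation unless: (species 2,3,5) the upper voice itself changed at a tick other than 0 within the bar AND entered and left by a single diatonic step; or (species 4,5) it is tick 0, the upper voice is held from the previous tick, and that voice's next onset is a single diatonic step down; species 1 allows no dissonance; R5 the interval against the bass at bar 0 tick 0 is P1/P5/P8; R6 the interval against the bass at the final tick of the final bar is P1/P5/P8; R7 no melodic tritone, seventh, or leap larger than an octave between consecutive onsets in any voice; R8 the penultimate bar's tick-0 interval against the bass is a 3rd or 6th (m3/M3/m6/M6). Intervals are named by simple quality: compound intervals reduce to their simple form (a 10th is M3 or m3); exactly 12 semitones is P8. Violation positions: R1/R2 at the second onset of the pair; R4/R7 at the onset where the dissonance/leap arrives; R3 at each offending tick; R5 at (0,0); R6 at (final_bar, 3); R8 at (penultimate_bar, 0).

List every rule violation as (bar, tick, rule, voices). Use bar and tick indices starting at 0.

(1, 0, R4, (0, 2))
(1, 0, R4, (0, 3))
(1, 0, R7, (1,))
(2, 0, R2, (1, 2))
(2, 0, R2, (1, 3))
(2, 0, R4, (0, 2))
(3, 0, R1, (1, 2))
(3, 0, R2, (0, 3))
(4, 0, R2, (2, 3))
(4, 0, R4, (0, 2))
(4, 0, R4, (0, 3))
(5, 0, R1, (2, 3))
(5, 0, R2, (0, 1))
(5, 0, R2, (1, 2))
(5, 0, R2, (1, 3))
(5, 0, R4, (0, 2))
(5, 0, R4, (0, 3))
(6, 0, R2, (0, 3))
(6, 0, R4, (0, 1))
(7, 0, R2, (1, 2))
(7, 0, R2, (1, 3))
(7, 0, R2, (2, 3))
(7, 0, R7, (1,))
(8, 0, R1, (1, 2))
(8, 0, R1, (1, 3))
(8, 0, R1, (2, 3))

bar 0: v0=F3 v1=F4 v2=C5 v3=C5 downbeat P5
bar 1: v0=G3 v1=B3 v2=F4 v3=A4 downbeat M2
bar 2: v0=B3 v1=D4 v2=A4 v3=D5 downbeat m3
bar 3: v0=C4 v1=A4 v2=E5 v3=G5 downbeat P5
bar 4: v0=B3 v1=D4 v2=C5 v3=C5 downbeat m2
bar 5: v0=D4 v1=A4 v2=E5 v3=E5 downbeat M2
bar 6: v0=E4 v1=D5 v2=G5 v3=B5 downbeat P5
bar 7: v0=G3 v1=E4 v2=B4 v3=B4 downbeat M3
bar 8: v0=F3 v1=F4 v2=C5 v3=C5 downbeat P5
  -> R4 @ bar 1 tick 0 v(0, 2): G3/F4 m7 untreated
  -> R4 @ bar 1 tick 0 v(0, 3): G3/A4 M2 untreated
  -> R7 @ bar 1 tick 0 v(1,): F4->B3 leap 6st
  -> R2 @ bar 2 tick 0 v(1, 2): B3/F4 TT -> D4/A4 P5 similar
  -> R2 @ bar 2 tick 0 v(1, 3): B3/A4 m7 -> D4/D5 P8 similar
  -> R4 @ bar 2 tick 0 v(0, 2): B3/A4 m7 untreated
  -> R1 @ bar 3 tick 0 v(1, 2): D4/A4 P5 -> A4/E5 P5 similar
  -> R2 @ bar 3 tick 0 v(0, 3): B3/D5 m3 -> C4/G5 P5 similar
  -> R2 @ bar 4 tick 0 v(2, 3): E5/G5 m3 -> C5/C5 P1 similar
  -> R4 @ bar 4 tick 0 v(0, 2): B3/C5 m2 untreated
  -> R4 @ bar 4 tick 0 v(0, 3): B3/C5 m2 untreated
  -> R1 @ bar 5 tick 0 v(2, 3): C5/C5 P1 -> E5/E5 P1 similar
  -> R2 @ bar 5 tick 0 v(0, 1): B3/D4 m3 -> D4/A4 P5 similar
  -> R2 @ bar 5 tick 0 v(1, 2): D4/C5 m7 -> A4/E5 P5 similar
  -> R2 @ bar 5 tick 0 v(1, 3): D4/C5 m7 -> A4/E5 P5 similar
  -> R4 @ bar 5 tick 0 v(0, 2): D4/E5 M2 untreated
  -> R4 @ bar 5 tick 0 v(0, 3): D4/E5 M2 untreated
  -> R2 @ bar 6 tick 0 v(0, 3): D4/E5 M2 -> E4/B5 P5 similar
  -> R4 @ bar 6 tick 0 v(0, 1): E4/D5 m7 untreated
  -> R2 @ bar 7 tick 0 v(1, 2): D5/G5 P4 -> E4/B4 P5 similar
  -> R2 @ bar 7 tick 0 v(1, 3): D5/B5 M6 -> E4/B4 P5 similar
  -> R2 @ bar 7 tick 0 v(2, 3): G5/B5 M3 -> B4/B4 P1 similar
  -> R7 @ bar 7 tick 0 v(1,): D5->E4 leap 10st
  -> R1 @ bar 8 tick 0 v(1, 2): E4/B4 P5 -> F4/C5 P5 similar
  -> R1 @ bar 8 tick 0 v(1, 3): E4/B4 P5 -> F4/C5 P5 similar
  -> R1 @ bar 8 tick 0 v(2, 3): B4/B4 P1 -> C5/C5 P1 similar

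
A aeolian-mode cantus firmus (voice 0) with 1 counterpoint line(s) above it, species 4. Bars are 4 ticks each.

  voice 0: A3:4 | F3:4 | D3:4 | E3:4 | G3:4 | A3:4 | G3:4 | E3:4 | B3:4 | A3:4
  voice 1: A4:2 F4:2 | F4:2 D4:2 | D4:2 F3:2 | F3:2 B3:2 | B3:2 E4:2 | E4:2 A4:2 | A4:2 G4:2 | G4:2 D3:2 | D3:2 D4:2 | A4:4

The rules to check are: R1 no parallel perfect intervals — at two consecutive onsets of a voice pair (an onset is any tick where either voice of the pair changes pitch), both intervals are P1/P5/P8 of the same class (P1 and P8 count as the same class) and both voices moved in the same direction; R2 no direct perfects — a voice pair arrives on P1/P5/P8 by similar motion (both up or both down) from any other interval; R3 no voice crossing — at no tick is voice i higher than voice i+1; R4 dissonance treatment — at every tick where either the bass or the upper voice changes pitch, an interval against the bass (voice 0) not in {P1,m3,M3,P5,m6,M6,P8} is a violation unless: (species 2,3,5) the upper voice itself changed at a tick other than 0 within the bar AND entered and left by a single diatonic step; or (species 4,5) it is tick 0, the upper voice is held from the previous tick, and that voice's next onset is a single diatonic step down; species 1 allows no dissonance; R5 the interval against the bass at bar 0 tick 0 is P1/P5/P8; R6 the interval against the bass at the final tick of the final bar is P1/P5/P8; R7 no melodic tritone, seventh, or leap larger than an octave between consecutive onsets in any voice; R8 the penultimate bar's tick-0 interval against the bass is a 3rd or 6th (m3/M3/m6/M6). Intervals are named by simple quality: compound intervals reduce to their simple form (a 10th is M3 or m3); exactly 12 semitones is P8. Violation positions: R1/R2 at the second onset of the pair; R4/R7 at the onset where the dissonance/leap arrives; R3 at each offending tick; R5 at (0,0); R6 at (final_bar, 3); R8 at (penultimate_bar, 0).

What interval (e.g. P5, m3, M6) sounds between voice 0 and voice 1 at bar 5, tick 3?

P8

voice 0=A3 voice 1=A4 -> P8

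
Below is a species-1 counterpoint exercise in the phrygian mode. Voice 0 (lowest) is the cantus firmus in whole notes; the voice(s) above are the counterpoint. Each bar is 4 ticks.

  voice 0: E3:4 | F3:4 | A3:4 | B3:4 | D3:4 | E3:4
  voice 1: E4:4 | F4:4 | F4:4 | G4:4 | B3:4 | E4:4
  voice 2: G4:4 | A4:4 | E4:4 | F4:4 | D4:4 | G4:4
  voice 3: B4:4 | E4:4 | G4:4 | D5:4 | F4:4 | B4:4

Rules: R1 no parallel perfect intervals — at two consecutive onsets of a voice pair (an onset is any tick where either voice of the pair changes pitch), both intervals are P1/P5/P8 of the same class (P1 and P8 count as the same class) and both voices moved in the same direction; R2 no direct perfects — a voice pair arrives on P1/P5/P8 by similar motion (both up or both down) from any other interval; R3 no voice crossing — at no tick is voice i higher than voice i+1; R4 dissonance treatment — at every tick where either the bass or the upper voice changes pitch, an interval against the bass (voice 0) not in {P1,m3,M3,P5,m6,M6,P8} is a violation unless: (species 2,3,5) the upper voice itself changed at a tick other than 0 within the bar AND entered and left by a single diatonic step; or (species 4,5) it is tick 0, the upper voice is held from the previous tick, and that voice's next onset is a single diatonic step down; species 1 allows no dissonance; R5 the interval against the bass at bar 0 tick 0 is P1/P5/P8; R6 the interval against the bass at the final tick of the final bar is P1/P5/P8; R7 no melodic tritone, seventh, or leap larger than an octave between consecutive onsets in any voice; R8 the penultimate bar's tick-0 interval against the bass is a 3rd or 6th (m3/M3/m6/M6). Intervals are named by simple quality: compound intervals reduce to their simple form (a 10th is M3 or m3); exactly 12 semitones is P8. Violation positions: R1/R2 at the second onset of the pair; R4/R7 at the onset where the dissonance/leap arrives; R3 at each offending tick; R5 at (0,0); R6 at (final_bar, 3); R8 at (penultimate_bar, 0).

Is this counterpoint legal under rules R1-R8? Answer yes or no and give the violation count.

No (25 violations)

bar 0: v0=E3 v1=E4 v2=G4 v3=B4 (P5)
bar 1: v0=F3 v1=F4 v2=A4 v3=E4 (M7)
bar 2: v0=A3 v1=F4 v2=E4 v3=G4 (m7)
bar 3: v0=B3 v1=G4 v2=F4 v3=D5 (m3)
bar 4: v0=D3 v1=B3 v2=D4 v3=F4 (m3)
bar 5: v0=E3 v1=E4 v2=G4 v3=B4 (P5)
  R5 @ bar0.0: opens on m3
  R1 @ bar1.0: E3/E4 P8 -> F3/F4 P8 similar
  R3 @ bar1.0: A4 above E4
  R4 @ bar1.0: F3/E4 M7 untreated
  R3 @ bar1.1: A4 above E4
  R3 @ bar1.2: A4 above E4
  R3 @ bar1.3: A4 above E4
  R3 @ bar2.0: F4 above E4
  R4 @ bar2.0: A3/G4 m7 untreated
  R3 @ bar2.1: F4 above E4
  R3 @ bar2.2: F4 above E4
  R3 @ bar2.3: F4 above E4
  R2 @ bar3.0: F4/G4 M2 -> G4/D5 P5 similar
  R3 @ bar3.0: G4 above F4
  R4 @ bar3.0: B3/F4 TT untreated
  R3 @ bar3.1: G4 above F4
  R3 @ bar3.2: G4 above F4
  R3 @ bar3.3: G4 above F4
  R2 @ bar4.0: B3/F4 TT -> D3/D4 P8 similar
  R8 @ bar4.0: penult P8 not 3rd/6th
  R2 @ bar5.0: D3/B3 M6 -> E3/E4 P8 similar
  R2 @ bar5.0: D3/F4 m3 -> E3/B4 P5 similar
  R2 @ bar5.0: B3/F4 TT -> E4/B4 P5 similar
  R7 @ bar5.0: F4->B4 leap 6st
  R6 @ bar5.3: closes on m3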